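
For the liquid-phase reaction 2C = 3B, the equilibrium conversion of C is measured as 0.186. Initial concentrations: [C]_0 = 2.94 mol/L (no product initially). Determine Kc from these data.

Let X = conversion of C.
Concentrations: [C] = 2.94 − 2.94X; [B] = 4.41X.
At X = 0.186: [C] = 2.39, [B] = 0.82.
Kc = [B]^3 / ([C]^2) = 0.0964 mol/L.

Kc = 0.0964 mol/L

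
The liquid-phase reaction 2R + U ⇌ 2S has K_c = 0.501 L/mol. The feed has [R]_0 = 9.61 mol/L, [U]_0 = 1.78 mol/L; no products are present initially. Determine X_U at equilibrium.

Let X = conversion of U; extent ξ = 1.78·X mol/L.
Concentrations: [R] = 9.61 − 3.56X; [U] = 1.78 − 1.78X; [S] = 3.56X.
K_c = [S]^2 / ([R]^2 [U]).
Setting equal to 0.501 and solving for X on (0,1) gives X = 0.801.

X = 0.801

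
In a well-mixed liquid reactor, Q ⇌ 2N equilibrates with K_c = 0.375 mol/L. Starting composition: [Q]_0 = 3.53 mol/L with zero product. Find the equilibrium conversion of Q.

X = 0.150

Let X = conversion of Q; extent ξ = 3.53·X mol/L.
Concentrations: [Q] = 3.53 − 3.53X; [N] = 7.06X.
K_c = [N]^2 / ([Q]).
This equals 0.375 at X = 0.150 (the root in 0 < X < 1).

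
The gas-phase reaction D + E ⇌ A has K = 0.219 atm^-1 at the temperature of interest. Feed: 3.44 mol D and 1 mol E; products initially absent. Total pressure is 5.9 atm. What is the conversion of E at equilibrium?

Take 1 mol E as basis and let X be its fractional conversion, so ξ = X.
Mole table: n_D = 3.44 − X; n_E = 1 − X; n_A = X.
n_T = Σnᵢ = 4.44 − X.
y_i = n_i/n_T, p_i = y_i·P. K = p_A / (p_D p_E).
Substituting and setting equal to 0.219 atm^-1 gives a polynomial in X; the root in (0,1) is X = 0.491.

X = 0.491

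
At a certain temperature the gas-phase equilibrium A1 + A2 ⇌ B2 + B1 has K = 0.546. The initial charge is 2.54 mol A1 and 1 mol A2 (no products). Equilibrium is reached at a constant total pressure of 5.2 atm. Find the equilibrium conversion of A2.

Basis: 1 mol A2 initially; let X = conversion of A2. Extent ξ = X.
Species balance: n_A1 = 2.54 − X; n_A2 = 1 − X; n_B2 = X; n_B1 = X.
Since Δν = 0, n_T = 3.54 throughout.
Mole fractions y_i = n_i/n_T; K = p_B2 p_B1 / (p_A1 p_A2) with p_i = y_i·P.
Setting this equal to 0.546 and taking the physical root (0 < X < 1) gives X = 0.626.

X = 0.626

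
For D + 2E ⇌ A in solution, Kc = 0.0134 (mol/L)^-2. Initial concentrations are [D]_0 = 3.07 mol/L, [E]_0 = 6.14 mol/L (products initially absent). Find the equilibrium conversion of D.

X = 0.230

Let X = conversion of D; extent ξ = 3.07·X mol/L.
Concentrations: [D] = 3.07 − 3.07X; [E] = 6.14 − 6.14X; [A] = 3.07X.
Kc = [A] / ([D] [E]^2).
Equating to 0.0134 (mol/L)^-2: the physical root is X = 0.230.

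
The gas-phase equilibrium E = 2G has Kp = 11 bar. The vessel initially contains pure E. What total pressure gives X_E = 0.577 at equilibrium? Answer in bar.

P = 5.51 bar

Let X = conversion of E (basis 1 mol E); extent of reaction ξ = X.
Mole table: n_E = 1 − X; n_G = 2X.
Total moles n_T = 1 + X.
Kp = p_G^2 / (p_E) with p_i = (n_i/n_T)·P.
At X = 0.577: the mole-fraction product g(X) = Π y_i^ν_i = 1.996. Since Kp = g(X)·P^{1}, P = (Kp/g)^(1/1) = (11/1.996)^(1/1) = 5.51 bar.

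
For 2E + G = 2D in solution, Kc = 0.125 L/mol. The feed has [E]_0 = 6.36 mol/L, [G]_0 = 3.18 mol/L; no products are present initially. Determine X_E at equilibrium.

X = 0.339

Let X = conversion of E; extent ξ = 6.36X/2 mol/L.
Concentrations: [E] = 6.36 − 6.36X; [G] = 3.18 − 3.18X; [D] = 6.36X.
Kc = [D]^2 / ([E]^2 [G]).
Solving Kc = 0.125 for X ∈ (0,1): X = 0.339.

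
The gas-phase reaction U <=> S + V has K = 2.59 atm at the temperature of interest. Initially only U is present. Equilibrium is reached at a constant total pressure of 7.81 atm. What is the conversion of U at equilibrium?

X = 0.499

Take 1 mol U as basis and let X be its fractional conversion, so ξ = X.
Species balance: n_U = 1 − X; n_S = X; n_V = X.
n_T = Σnᵢ = 1 + X.
With p_i = (n_i/n_T)P, K = p_S p_V / (p_U).
Setting this equal to 2.59 atm and taking the physical root (0 < X < 1) gives X = 0.499.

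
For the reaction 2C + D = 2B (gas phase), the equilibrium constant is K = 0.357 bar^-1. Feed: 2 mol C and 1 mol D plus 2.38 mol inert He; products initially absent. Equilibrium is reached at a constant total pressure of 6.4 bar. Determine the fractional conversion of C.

Basis: 2 mol C initially; let X = conversion of C. Extent ξ = X.
At extent ξ: n_C = 2 − 2X; n_D = 1 − X; n_B = 2X; n_I = 2.38 (inert).
n_T = Σnᵢ = 5.38 − X.
y_i = n_i/n_T, p_i = y_i·P. K = p_B^2 / (p_C^2 p_D).
Substituting and setting equal to 0.357 bar^-1 gives a polynomial in X; the root in (0,1) is X = 0.352.

X = 0.352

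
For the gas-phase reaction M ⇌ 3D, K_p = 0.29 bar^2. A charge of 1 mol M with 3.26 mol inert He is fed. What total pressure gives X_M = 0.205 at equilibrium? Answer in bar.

P = 4.65 bar

Basis: 1 mol M initially; let X = conversion of M. Extent ξ = X.
Species balance: n_M = 1 − X; n_D = 3X; n_I = 3.26 (inert).
Total moles n_T = 4.26 + 2X.
K_p = p_D^3 / (p_M) with p_i = (n_i/n_T)·P.
At X = 0.205: the mole-fraction product g(X) = Π y_i^ν_i = 0.01342. Since K_p = g(X)·P^{2}, P = (K_p/g)^(1/2) = (0.29/0.01342)^(1/2) = 4.65 bar.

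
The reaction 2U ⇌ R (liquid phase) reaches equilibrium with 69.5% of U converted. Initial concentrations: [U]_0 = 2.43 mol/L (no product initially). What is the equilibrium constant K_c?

K_c = 1.54 L/mol

Let X = conversion of U.
Concentrations: [U] = 2.43 − 2.43X; [R] = 1.22X.
At X = 0.695: [U] = 0.741, [R] = 0.844.
K_c = [R] / ([U]^2) = 1.54 L/mol.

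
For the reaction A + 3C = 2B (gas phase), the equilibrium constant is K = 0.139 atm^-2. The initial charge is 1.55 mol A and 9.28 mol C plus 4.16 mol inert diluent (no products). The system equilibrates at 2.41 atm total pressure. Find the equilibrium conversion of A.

X = 0.407

Let X = conversion of A (basis 1.55 mol A); extent of reaction ξ = 1.55X.
Species balance: n_A = 1.55 − 1.55X; n_C = 9.28 − 4.65X; n_B = 3.1X; n_I = 4.16 (inert).
Total moles n_T = 15 − 3.1X.
With p_i = (n_i/n_T)P, K = p_B^2 / (p_A p_C^3).
Substituting and setting equal to 0.139 atm^-2 gives a polynomial in X; the root in (0,1) is X = 0.407.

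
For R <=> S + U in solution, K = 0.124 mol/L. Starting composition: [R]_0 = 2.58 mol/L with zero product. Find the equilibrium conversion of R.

X = 0.197

Let X = conversion of R; extent ξ = 2.58·X mol/L.
Concentrations: [R] = 2.58 − 2.58X; [S] = 2.58X; [U] = 2.58X.
K = [S] [U] / ([R]).
Equating to 0.124 mol/L: the physical root is X = 0.197.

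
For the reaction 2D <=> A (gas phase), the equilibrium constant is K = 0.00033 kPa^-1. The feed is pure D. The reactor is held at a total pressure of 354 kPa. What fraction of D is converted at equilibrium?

Take 1 mol D as basis and let X be its fractional conversion, so ξ = 0.5X.
Mole table: n_D = 1 − X; n_A = 0.5X.
Total moles n_T = 1 − 0.5X.
y_i = n_i/n_T, p_i = y_i·P. K = p_A / (p_D^2).
Setting this equal to 0.00033 kPa^-1 and taking the physical root (0 < X < 1) gives X = 0.174.

X = 0.174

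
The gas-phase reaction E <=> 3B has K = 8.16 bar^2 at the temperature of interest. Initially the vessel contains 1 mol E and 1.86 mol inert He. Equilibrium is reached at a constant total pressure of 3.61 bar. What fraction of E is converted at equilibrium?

Let X = conversion of E (basis 1 mol E); extent of reaction ξ = X.
Species balance: n_E = 1 − X; n_B = 3X; n_I = 1.86 (inert).
n_T = Σnᵢ = 2.86 + 2X.
y_i = n_i/n_T, p_i = y_i·P. K = p_B^3 / (p_E).
Equating to 8.16 bar^2 and solving on 0 < X < 1: X = 0.548.

X = 0.548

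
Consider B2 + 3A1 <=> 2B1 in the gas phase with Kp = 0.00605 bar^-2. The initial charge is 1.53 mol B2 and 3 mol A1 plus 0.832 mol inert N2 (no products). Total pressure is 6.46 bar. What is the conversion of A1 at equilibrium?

Take 3 mol A1 as basis and let X be its fractional conversion, so ξ = X.
At extent ξ: n_B2 = 1.53 − X; n_A1 = 3 − 3X; n_B1 = 2X; n_I = 0.832 (inert).
n_T = Σnᵢ = 5.36 − 2X.
y_i = n_i/n_T, p_i = y_i·P. Kp = p_B1^2 / (p_B2 p_A1^3).
Substituting and setting equal to 0.00605 bar^-2 gives a polynomial in X; the root in (0,1) is X = 0.212.

X = 0.212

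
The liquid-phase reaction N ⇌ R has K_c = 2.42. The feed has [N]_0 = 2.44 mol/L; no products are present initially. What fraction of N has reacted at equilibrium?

Let X = conversion of N; extent ξ = 2.44·X mol/L.
Concentrations: [N] = 2.44 − 2.44X; [R] = 2.44X.
K_c = [R] / ([N]).
Setting equal to 2.42 and solving for X on (0,1) gives X = 0.708.

X = 0.708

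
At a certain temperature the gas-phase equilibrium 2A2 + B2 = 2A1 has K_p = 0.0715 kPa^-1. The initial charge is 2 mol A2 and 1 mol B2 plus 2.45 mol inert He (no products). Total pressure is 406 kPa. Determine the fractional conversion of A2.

X = 0.606

Take 2 mol A2 as basis and let X be its fractional conversion, so ξ = X.
Mole table: n_A2 = 2 − 2X; n_B2 = 1 − X; n_A1 = 2X; n_I = 2.45 (inert).
Summing: n_T = 5.45 − X.
Mole fractions y_i = n_i/n_T; K_p = p_A1^2 / (p_A2^2 p_B2) with p_i = y_i·P.
Setting this equal to 0.0715 kPa^-1 and taking the physical root (0 < X < 1) gives X = 0.606.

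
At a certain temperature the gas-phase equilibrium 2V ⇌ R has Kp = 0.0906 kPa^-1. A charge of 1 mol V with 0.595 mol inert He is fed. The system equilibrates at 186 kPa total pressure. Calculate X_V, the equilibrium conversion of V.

Take 1 mol V as basis and let X be its fractional conversion, so ξ = 0.5X.
Species balance: n_V = 1 − X; n_R = 0.5X; n_I = 0.595 (inert).
Summing: n_T = 1.59 − 0.5X.
y_i = n_i/n_T, p_i = y_i·P. Kp = p_R / (p_V^2).
Setting this equal to 0.0906 kPa^-1 and taking the physical root (0 < X < 1) gives X = 0.830.

X = 0.830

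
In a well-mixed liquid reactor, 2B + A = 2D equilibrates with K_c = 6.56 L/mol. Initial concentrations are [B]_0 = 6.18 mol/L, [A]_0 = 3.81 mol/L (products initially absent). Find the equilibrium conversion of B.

X = 0.757

Let X = conversion of B; extent ξ = 6.18X/2 mol/L.
Concentrations: [B] = 6.18 − 6.18X; [A] = 3.81 − 3.09X; [D] = 6.18X.
K_c = [D]^2 / ([B]^2 [A]).
Setting equal to 6.56 and solving for X on (0,1) gives X = 0.757.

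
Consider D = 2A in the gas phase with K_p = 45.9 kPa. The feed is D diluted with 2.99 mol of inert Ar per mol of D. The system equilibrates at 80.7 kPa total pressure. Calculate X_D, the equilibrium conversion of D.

Basis: 1 mol D initially; let X = conversion of D. Extent ξ = X.
Species balance: n_D = 1 − X; n_A = 2X; n_I = 2.99 (inert).
Summing: n_T = 3.99 + X.
With p_i = (n_i/n_T)P, K_p = p_A^2 / (p_D).
Setting this equal to 45.9 kPa and taking the physical root (0 < X < 1) gives X = 0.543.

X = 0.543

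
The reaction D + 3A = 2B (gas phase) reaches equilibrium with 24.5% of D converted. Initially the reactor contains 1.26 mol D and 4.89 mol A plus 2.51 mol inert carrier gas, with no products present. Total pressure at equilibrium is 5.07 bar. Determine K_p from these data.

K_p = 0.0162 bar^-2

Take 1.26 mol D as basis and let X be its fractional conversion, so ξ = 1.26X.
Mole table: n_D = 1.26 − 1.26X; n_A = 4.89 − 3.78X; n_B = 2.52X; n_I = 2.51 (inert).
n_T = Σnᵢ = 8.66 − 2.52X.
At X = 0.245: n_D = 0.951, n_A = 3.96, n_B = 0.617, n_T = 8.04.
p_i = (n_i/n_T)·P. K_p = p_B^2 / (p_D p_A^3) = 0.0162 bar^-2.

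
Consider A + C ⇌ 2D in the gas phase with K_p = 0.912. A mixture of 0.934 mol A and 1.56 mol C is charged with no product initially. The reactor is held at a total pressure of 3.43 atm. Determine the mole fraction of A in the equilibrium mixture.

y_A = 0.221

Basis: 0.934 mol A initially; let X = conversion of A. Extent ξ = 0.934X.
At extent ξ: n_A = 0.934 − 0.934X; n_C = 1.56 − 0.934X; n_D = 1.87X.
Since Δν = 0, n_T = 2.49 throughout.
Mole fractions y_i = n_i/n_T; K_p = p_D^2 / (p_A p_C) with p_i = y_i·P.
Setting this equal to 0.912 and taking the physical root (0 < X < 1) gives X = 0.411.
Then n_A = 0.55, n_T = 2.49, so y_A = 0.221.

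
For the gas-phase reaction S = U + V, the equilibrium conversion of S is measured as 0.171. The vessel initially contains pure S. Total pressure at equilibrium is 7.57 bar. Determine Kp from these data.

Kp = 0.228 bar

Let X = conversion of S (basis 1 mol S); extent of reaction ξ = X.
At extent ξ: n_S = 1 − X; n_U = X; n_V = X.
n_T = Σnᵢ = 1 + X.
At X = 0.171: n_S = 0.829, n_U = 0.171, n_V = 0.171, n_T = 1.17.
p_i = (n_i/n_T)·P. Kp = p_U p_V / (p_S) = 0.228 bar.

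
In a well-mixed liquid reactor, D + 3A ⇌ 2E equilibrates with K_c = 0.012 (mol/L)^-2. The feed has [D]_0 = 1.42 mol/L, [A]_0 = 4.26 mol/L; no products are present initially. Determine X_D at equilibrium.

X = 0.236

Let X = conversion of D; extent ξ = 1.42·X mol/L.
Concentrations: [D] = 1.42 − 1.42X; [A] = 4.26 − 4.26X; [E] = 2.84X.
K_c = [E]^2 / ([D] [A]^3).
Equating to 0.012 (mol/L)^-2: the physical root is X = 0.236.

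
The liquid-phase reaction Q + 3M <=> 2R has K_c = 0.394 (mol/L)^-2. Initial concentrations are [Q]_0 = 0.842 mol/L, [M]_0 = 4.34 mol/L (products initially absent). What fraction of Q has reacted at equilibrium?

Let X = conversion of Q; extent ξ = 0.842·X mol/L.
Concentrations: [Q] = 0.842 − 0.842X; [M] = 4.34 − 2.53X; [R] = 1.68X.
K_c = [R]^2 / ([Q] [M]^3).
This equals 0.394 at X = 0.721 (the root in 0 < X < 1).

X = 0.721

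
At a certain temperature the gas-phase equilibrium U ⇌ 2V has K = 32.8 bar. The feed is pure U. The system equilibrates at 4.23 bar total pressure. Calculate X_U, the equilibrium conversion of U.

Take 1 mol U as basis and let X be its fractional conversion, so ξ = X.
At extent ξ: n_U = 1 − X; n_V = 2X.
n_T = Σnᵢ = 1 + X.
Mole fractions y_i = n_i/n_T; K = p_V^2 / (p_U) with p_i = y_i·P.
Substituting and setting equal to 32.8 bar gives a polynomial in X; the root in (0,1) is X = 0.812.

X = 0.812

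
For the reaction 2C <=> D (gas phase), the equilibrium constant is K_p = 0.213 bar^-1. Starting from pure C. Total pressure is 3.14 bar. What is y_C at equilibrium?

y_C = 0.686

Basis: 1 mol C initially; let X = conversion of C. Extent ξ = 0.5X.
Moles: n_C = 1 − X; n_D = 0.5X.
n_T = Σnᵢ = 1 − 0.5X.
With p_i = (n_i/n_T)P, K_p = p_D / (p_C^2).
Equating to 0.213 bar^-1 and solving on 0 < X < 1: X = 0.478.
Then n_C = 0.522, n_T = 0.761, so y_C = 0.686.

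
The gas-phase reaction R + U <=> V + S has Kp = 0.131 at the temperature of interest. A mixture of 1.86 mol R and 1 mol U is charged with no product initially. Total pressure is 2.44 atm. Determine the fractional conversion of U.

X = 0.356

Let X = conversion of U (basis 1 mol U); extent of reaction ξ = X.
Moles: n_R = 1.86 − X; n_U = 1 − X; n_V = X; n_S = X.
n_T stays at 2.86 (no change in mole number).
With p_i = (n_i/n_T)P, Kp = p_V p_S / (p_R p_U).
Equating to 0.131 and solving on 0 < X < 1: X = 0.356.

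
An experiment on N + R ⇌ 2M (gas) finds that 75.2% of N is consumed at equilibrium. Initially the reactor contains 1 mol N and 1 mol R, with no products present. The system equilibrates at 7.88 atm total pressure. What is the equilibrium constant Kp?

Kp = 36.8

Take 1 mol N as basis and let X be its fractional conversion, so ξ = X.
At extent ξ: n_N = 1 − X; n_R = 1 − X; n_M = 2X.
n_T stays at 2 (no change in mole number).
At X = 0.752: n_N = 0.248, n_R = 0.248, n_M = 1.5, n_T = 2.
p_i = (n_i/n_T)·P. Kp = p_M^2 / (p_N p_R) = 36.8.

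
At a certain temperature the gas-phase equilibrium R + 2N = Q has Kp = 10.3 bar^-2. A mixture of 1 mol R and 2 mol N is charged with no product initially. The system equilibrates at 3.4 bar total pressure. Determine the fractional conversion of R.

X = 0.856

Let X = conversion of R (basis 1 mol R); extent of reaction ξ = X.
Mole table: n_R = 1 − X; n_N = 2 − 2X; n_Q = X.
Total moles n_T = 3 − 2X.
Mole fractions y_i = n_i/n_T; Kp = p_Q / (p_R p_N^2) with p_i = y_i·P.
Substituting and setting equal to 10.3 bar^-2 gives a polynomial in X; the root in (0,1) is X = 0.856.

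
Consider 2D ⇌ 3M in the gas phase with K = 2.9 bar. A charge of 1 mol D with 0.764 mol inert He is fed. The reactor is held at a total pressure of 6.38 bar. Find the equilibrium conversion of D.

Basis: 1 mol D initially; let X = conversion of D. Extent ξ = 0.5X.
Mole table: n_D = 1 − X; n_M = 1.5X; n_I = 0.764 (inert).
Total moles n_T = 1.76 + 0.5X.
Mole fractions y_i = n_i/n_T; K = p_M^3 / (p_D^2) with p_i = y_i·P.
Setting this equal to 2.9 bar and taking the physical root (0 < X < 1) gives X = 0.438.

X = 0.438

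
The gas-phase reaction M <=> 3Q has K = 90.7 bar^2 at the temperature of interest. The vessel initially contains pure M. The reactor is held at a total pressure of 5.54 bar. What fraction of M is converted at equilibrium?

X = 0.597

Let X = conversion of M (basis 1 mol M); extent of reaction ξ = X.
At extent ξ: n_M = 1 − X; n_Q = 3X.
Total moles n_T = 1 + 2X.
Mole fractions y_i = n_i/n_T; K = p_Q^3 / (p_M) with p_i = y_i·P.
This yields a degree-3 equation in X; solving on (0,1), X = 0.597.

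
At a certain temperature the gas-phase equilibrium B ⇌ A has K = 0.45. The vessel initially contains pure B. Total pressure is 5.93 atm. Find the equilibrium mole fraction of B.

y_B = 0.690

Take 1 mol B as basis and let X be its fractional conversion, so ξ = X.
Mole table: n_B = 1 − X; n_A = X.
Total moles n_T = 1 (Δν = 0, constant).
y_i = n_i/n_T, p_i = y_i·P. K = p_A / (p_B).
This yields a degree-1 equation in X; solving on (0,1), X = 0.310.
Then n_B = 0.69, n_T = 1, so y_B = 0.690.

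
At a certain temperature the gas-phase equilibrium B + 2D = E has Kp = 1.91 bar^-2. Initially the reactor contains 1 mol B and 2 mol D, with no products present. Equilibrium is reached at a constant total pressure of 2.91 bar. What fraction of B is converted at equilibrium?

X = 0.697

Take 1 mol B as basis and let X be its fractional conversion, so ξ = X.
Species balance: n_B = 1 − X; n_D = 2 − 2X; n_E = X.
Total moles n_T = 3 − 2X.
y_i = n_i/n_T, p_i = y_i·P. Kp = p_E / (p_B p_D^2).
Setting this equal to 1.91 bar^-2 and taking the physical root (0 < X < 1) gives X = 0.697.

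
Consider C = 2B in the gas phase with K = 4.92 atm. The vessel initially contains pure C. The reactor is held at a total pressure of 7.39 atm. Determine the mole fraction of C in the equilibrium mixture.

Basis: 1 mol C initially; let X = conversion of C. Extent ξ = X.
Moles: n_C = 1 − X; n_B = 2X.
n_T = Σnᵢ = 1 + X.
y_i = n_i/n_T, p_i = y_i·P. K = p_B^2 / (p_C).
Substituting and setting equal to 4.92 atm gives a polynomial in X; the root in (0,1) is X = 0.378.
Then n_C = 0.622, n_T = 1.38, so y_C = 0.452.

y_C = 0.452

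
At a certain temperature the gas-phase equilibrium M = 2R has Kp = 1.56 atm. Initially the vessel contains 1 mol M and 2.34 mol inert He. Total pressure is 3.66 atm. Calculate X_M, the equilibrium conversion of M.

X = 0.466

Take 1 mol M as basis and let X be its fractional conversion, so ξ = X.
Mole table: n_M = 1 − X; n_R = 2X; n_I = 2.34 (inert).
n_T = Σnᵢ = 3.34 + X.
With p_i = (n_i/n_T)P, Kp = p_R^2 / (p_M).
Substituting and setting equal to 1.56 atm gives a polynomial in X; the root in (0,1) is X = 0.466.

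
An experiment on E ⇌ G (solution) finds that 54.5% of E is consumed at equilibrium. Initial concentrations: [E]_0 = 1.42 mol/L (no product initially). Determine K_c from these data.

K_c = 1.2

Let X = conversion of E.
Concentrations: [E] = 1.42 − 1.42X; [G] = 1.42X.
At X = 0.545: [E] = 0.646, [G] = 0.774.
K_c = [G] / ([E]) = 1.2.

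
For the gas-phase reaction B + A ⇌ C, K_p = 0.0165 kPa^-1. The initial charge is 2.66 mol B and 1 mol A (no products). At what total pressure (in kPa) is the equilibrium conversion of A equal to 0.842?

P = 501 kPa

Take 1 mol A as basis and let X be its fractional conversion, so ξ = X.
Moles: n_B = 2.66 − X; n_A = 1 − X; n_C = X.
Summing: n_T = 3.66 − X.
K_p = p_C / (p_B p_A) with p_i = (n_i/n_T)·P.
At X = 0.842: the mole-fraction product g(X) = Π y_i^ν_i = 8.26. Since K_p = g(X)·P^{-1}, P = (g/K_p)^(1/1) = (8.26/0.0165)^(1/1) = 501 kPa.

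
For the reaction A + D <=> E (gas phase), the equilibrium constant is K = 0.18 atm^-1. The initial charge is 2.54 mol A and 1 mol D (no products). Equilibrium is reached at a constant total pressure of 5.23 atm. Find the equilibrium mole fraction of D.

Take 1 mol D as basis and let X be its fractional conversion, so ξ = X.
Species balance: n_A = 2.54 − X; n_D = 1 − X; n_E = X.
Total moles n_T = 3.54 − X.
With p_i = (n_i/n_T)P, K = p_E / (p_A p_D).
Substituting and setting equal to 0.18 atm^-1 gives a polynomial in X; the root in (0,1) is X = 0.391.
Then n_D = 0.609, n_T = 3.15, so y_D = 0.193.

y_D = 0.193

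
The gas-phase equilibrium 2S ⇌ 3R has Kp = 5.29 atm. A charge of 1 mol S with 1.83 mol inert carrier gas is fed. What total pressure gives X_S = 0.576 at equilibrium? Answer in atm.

P = 4.6 atm

Basis: 1 mol S initially; let X = conversion of S. Extent ξ = 0.5X.
Species balance: n_S = 1 − X; n_R = 1.5X; n_I = 1.83 (inert).
n_T = Σnᵢ = 2.83 + 0.5X.
Kp = p_R^3 / (p_S^2) with p_i = (n_i/n_T)·P.
At X = 0.576: the mole-fraction product g(X) = Π y_i^ν_i = 1.151. Since Kp = g(X)·P^{1}, P = (Kp/g)^(1/1) = (5.29/1.151)^(1/1) = 4.6 atm.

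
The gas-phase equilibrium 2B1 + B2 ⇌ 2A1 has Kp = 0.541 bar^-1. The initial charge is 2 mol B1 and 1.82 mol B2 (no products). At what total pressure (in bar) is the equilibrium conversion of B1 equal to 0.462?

P = 3.37 bar

Basis: 2 mol B1 initially; let X = conversion of B1. Extent ξ = X.
Moles: n_B1 = 2 − 2X; n_B2 = 1.82 − X; n_A1 = 2X.
n_T = Σnᵢ = 3.82 − X.
Kp = p_A1^2 / (p_B1^2 p_B2) with p_i = (n_i/n_T)·P.
At X = 0.462: the mole-fraction product g(X) = Π y_i^ν_i = 1.823. Since Kp = g(X)·P^{-1}, P = (g/Kp)^(1/1) = (1.823/0.541)^(1/1) = 3.37 bar.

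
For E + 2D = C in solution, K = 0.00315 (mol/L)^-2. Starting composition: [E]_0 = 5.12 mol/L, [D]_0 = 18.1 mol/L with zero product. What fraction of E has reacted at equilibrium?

X = 0.387

Let X = conversion of E; extent ξ = 5.12·X mol/L.
Concentrations: [E] = 5.12 − 5.12X; [D] = 18.1 − 10.2X; [C] = 5.12X.
K = [C] / ([E] [D]^2).
Solving K = 0.00315 for X ∈ (0,1): X = 0.387.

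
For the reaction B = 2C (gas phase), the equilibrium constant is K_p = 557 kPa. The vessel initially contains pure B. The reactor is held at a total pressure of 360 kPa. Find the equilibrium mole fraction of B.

y_B = 0.309

Let X = conversion of B (basis 1 mol B); extent of reaction ξ = X.
Species balance: n_B = 1 − X; n_C = 2X.
n_T = Σnᵢ = 1 + X.
With p_i = (n_i/n_T)P, K_p = p_C^2 / (p_B).
Setting this equal to 557 kPa and taking the physical root (0 < X < 1) gives X = 0.528.
Then n_B = 0.472, n_T = 1.53, so y_B = 0.309.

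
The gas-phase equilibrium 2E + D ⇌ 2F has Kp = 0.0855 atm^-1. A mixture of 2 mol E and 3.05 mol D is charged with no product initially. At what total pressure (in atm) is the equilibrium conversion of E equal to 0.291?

Basis: 2 mol E initially; let X = conversion of E. Extent ξ = X.
Moles: n_E = 2 − 2X; n_D = 3.05 − X; n_F = 2X.
Summing: n_T = 5.05 − X.
Kp = p_F^2 / (p_E^2 p_D) with p_i = (n_i/n_T)·P.
At X = 0.291: the mole-fraction product g(X) = Π y_i^ν_i = 0.2906. Since Kp = g(X)·P^{-1}, P = (g/Kp)^(1/1) = (0.2906/0.0855)^(1/1) = 3.4 atm.

P = 3.4 atm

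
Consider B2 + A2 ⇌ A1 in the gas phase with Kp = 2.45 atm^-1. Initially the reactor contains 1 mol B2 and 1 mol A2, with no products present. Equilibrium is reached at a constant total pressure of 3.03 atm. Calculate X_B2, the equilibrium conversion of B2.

Basis: 1 mol B2 initially; let X = conversion of B2. Extent ξ = X.
At extent ξ: n_B2 = 1 − X; n_A2 = 1 − X; n_A1 = X.
n_T = Σnᵢ = 2 − X.
y_i = n_i/n_T, p_i = y_i·P. Kp = p_A1 / (p_B2 p_A2).
Equating to 2.45 atm^-1 and solving on 0 < X < 1: X = 0.655.

X = 0.655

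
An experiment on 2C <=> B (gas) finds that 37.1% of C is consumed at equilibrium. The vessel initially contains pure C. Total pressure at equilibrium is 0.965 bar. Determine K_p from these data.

Basis: 1 mol C initially; let X = conversion of C. Extent ξ = 0.5X.
At extent ξ: n_C = 1 − X; n_B = 0.5X.
Total moles n_T = 1 − 0.5X.
At X = 0.371: n_C = 0.629, n_B = 0.185, n_T = 0.815.
p_i = (n_i/n_T)·P. K_p = p_B / (p_C^2) = 0.396 bar^-1.

K_p = 0.396 bar^-1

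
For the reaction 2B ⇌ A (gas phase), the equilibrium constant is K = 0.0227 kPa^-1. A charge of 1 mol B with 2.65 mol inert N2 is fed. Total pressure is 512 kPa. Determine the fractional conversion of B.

X = 0.687

Take 1 mol B as basis and let X be its fractional conversion, so ξ = 0.5X.
Species balance: n_B = 1 − X; n_A = 0.5X; n_I = 2.65 (inert).
Total moles n_T = 3.65 − 0.5X.
y_i = n_i/n_T, p_i = y_i·P. K = p_A / (p_B^2).
Setting this equal to 0.0227 kPa^-1 and taking the physical root (0 < X < 1) gives X = 0.687.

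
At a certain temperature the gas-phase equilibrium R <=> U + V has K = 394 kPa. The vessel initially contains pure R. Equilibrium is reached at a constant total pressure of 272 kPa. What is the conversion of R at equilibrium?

Take 1 mol R as basis and let X be its fractional conversion, so ξ = X.
Mole table: n_R = 1 − X; n_U = X; n_V = X.
Total moles n_T = 1 + X.
y_i = n_i/n_T, p_i = y_i·P. K = p_U p_V / (p_R).
Substituting and setting equal to 394 kPa gives a polynomial in X; the root in (0,1) is X = 0.769.

X = 0.769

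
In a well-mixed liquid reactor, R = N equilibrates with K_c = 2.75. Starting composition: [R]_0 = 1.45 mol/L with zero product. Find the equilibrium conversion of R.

Let X = conversion of R; extent ξ = 1.45·X mol/L.
Concentrations: [R] = 1.45 − 1.45X; [N] = 1.45X.
K_c = [N] / ([R]).
Solving K_c = 2.75 for X ∈ (0,1): X = 0.733.

X = 0.733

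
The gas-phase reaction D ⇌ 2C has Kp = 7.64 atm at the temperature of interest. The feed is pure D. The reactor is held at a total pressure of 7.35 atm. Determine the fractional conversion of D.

Take 1 mol D as basis and let X be its fractional conversion, so ξ = X.
At extent ξ: n_D = 1 − X; n_C = 2X.
Total moles n_T = 1 + X.
With p_i = (n_i/n_T)P, Kp = p_C^2 / (p_D).
Substituting and setting equal to 7.64 atm gives a polynomial in X; the root in (0,1) is X = 0.454.

X = 0.454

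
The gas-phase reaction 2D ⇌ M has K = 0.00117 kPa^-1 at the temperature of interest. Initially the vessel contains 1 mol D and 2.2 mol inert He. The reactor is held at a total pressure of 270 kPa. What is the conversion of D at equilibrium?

X = 0.147

Basis: 1 mol D initially; let X = conversion of D. Extent ξ = 0.5X.
Mole table: n_D = 1 − X; n_M = 0.5X; n_I = 2.2 (inert).
Summing: n_T = 3.2 − 0.5X.
Mole fractions y_i = n_i/n_T; K = p_M / (p_D^2) with p_i = y_i·P.
This yields a degree-2 equation in X; solving on (0,1), X = 0.147.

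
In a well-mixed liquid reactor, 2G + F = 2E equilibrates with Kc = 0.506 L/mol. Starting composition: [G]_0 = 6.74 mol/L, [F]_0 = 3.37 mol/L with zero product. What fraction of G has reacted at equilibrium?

X = 0.484

Let X = conversion of G; extent ξ = 6.74X/2 mol/L.
Concentrations: [G] = 6.74 − 6.74X; [F] = 3.37 − 3.37X; [E] = 6.74X.
Kc = [E]^2 / ([G]^2 [F]).
Solving Kc = 0.506 for X ∈ (0,1): X = 0.484.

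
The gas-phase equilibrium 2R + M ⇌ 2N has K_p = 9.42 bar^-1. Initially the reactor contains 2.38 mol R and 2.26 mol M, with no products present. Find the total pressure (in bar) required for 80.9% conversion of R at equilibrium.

P = 5.4 bar

Let X = conversion of R (basis 2.38 mol R); extent of reaction ξ = 1.19X.
At extent ξ: n_R = 2.38 − 2.38X; n_M = 2.26 − 1.19X; n_N = 2.38X.
n_T = Σnᵢ = 4.64 − 1.19X.
K_p = p_N^2 / (p_R^2 p_M) with p_i = (n_i/n_T)·P.
At X = 0.809: the mole-fraction product g(X) = Π y_i^ν_i = 50.85. Since K_p = g(X)·P^{-1}, P = (g/K_p)^(1/1) = (50.85/9.42)^(1/1) = 5.4 bar.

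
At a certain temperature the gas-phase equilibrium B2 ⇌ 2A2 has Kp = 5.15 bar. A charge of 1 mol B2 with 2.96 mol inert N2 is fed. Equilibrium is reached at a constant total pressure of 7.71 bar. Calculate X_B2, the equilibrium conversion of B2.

X = 0.570

Basis: 1 mol B2 initially; let X = conversion of B2. Extent ξ = X.
Moles: n_B2 = 1 − X; n_A2 = 2X; n_I = 2.96 (inert).
Summing: n_T = 3.96 + X.
With p_i = (n_i/n_T)P, Kp = p_A2^2 / (p_B2).
Setting this equal to 5.15 bar and taking the physical root (0 < X < 1) gives X = 0.570.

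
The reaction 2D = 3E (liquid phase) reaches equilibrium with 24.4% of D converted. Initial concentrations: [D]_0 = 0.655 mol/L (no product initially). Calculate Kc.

Let X = conversion of D.
Concentrations: [D] = 0.655 − 0.655X; [E] = 0.983X.
At X = 0.244: [D] = 0.495, [E] = 0.24.
Kc = [E]^3 / ([D]^2) = 0.0562 mol/L.

Kc = 0.0562 mol/L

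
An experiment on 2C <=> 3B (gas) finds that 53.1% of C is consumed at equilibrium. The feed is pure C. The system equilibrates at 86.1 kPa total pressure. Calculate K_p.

Take 1 mol C as basis and let X be its fractional conversion, so ξ = 0.5X.
Moles: n_C = 1 − X; n_B = 1.5X.
n_T = Σnᵢ = 1 + 0.5X.
At X = 0.531: n_C = 0.469, n_B = 0.796, n_T = 1.27.
p_i = (n_i/n_T)·P. K_p = p_B^3 / (p_C^2) = 156 kPa.

K_p = 156 kPa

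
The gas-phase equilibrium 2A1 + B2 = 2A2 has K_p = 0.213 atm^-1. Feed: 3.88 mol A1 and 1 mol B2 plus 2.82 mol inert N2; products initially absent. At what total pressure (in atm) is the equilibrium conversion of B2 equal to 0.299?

Let X = conversion of B2 (basis 1 mol B2); extent of reaction ξ = X.
Mole table: n_A1 = 3.88 − 2X; n_B2 = 1 − X; n_A2 = 2X; n_I = 2.82 (inert).
Summing: n_T = 7.7 − X.
K_p = p_A2^2 / (p_A1^2 p_B2) with p_i = (n_i/n_T)·P.
At X = 0.299: the mole-fraction product g(X) = Π y_i^ν_i = 0.3505. Since K_p = g(X)·P^{-1}, P = (g/K_p)^(1/1) = (0.3505/0.213)^(1/1) = 1.65 atm.

P = 1.65 atm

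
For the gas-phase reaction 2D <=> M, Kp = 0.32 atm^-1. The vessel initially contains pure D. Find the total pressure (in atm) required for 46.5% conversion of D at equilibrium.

P = 1.95 atm

Take 1 mol D as basis and let X be its fractional conversion, so ξ = 0.5X.
Moles: n_D = 1 − X; n_M = 0.5X.
n_T = Σnᵢ = 1 − 0.5X.
Kp = p_M / (p_D^2) with p_i = (n_i/n_T)·P.
At X = 0.465: the mole-fraction product g(X) = Π y_i^ν_i = 0.6234. Since Kp = g(X)·P^{-1}, P = (g/Kp)^(1/1) = (0.6234/0.32)^(1/1) = 1.95 atm.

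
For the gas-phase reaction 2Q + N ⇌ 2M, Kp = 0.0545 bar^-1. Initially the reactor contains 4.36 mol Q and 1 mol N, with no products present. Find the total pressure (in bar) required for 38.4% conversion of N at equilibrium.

Basis: 1 mol N initially; let X = conversion of N. Extent ξ = X.
Species balance: n_Q = 4.36 − 2X; n_N = 1 − X; n_M = 2X.
n_T = Σnᵢ = 5.36 − X.
Kp = p_M^2 / (p_Q^2 p_N) with p_i = (n_i/n_T)·P.
At X = 0.384: the mole-fraction product g(X) = Π y_i^ν_i = 0.3693. Since Kp = g(X)·P^{-1}, P = (g/Kp)^(1/1) = (0.3693/0.0545)^(1/1) = 6.78 bar.

P = 6.78 bar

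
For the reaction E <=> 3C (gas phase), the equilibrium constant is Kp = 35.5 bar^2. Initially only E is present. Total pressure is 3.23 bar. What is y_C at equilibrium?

Let X = conversion of E (basis 1 mol E); extent of reaction ξ = X.
Mole table: n_E = 1 − X; n_C = 3X.
n_T = Σnᵢ = 1 + 2X.
With p_i = (n_i/n_T)P, Kp = p_C^3 / (p_E).
Substituting and setting equal to 35.5 bar^2 gives a polynomial in X; the root in (0,1) is X = 0.621.
Then n_C = 1.86, n_T = 2.24, so y_C = 0.831.

y_C = 0.831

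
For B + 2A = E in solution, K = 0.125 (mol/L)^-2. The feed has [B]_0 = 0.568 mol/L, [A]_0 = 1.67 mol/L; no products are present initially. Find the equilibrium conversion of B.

X = 0.205

Let X = conversion of B; extent ξ = 0.568·X mol/L.
Concentrations: [B] = 0.568 − 0.568X; [A] = 1.67 − 1.14X; [E] = 0.568X.
K = [E] / ([B] [A]^2).
Setting equal to 0.125 and solving for X on (0,1) gives X = 0.205.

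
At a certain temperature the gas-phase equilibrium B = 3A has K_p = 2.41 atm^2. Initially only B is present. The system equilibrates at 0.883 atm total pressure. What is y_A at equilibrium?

y_A = 0.821

Let X = conversion of B (basis 1 mol B); extent of reaction ξ = X.
At extent ξ: n_B = 1 − X; n_A = 3X.
n_T = Σnᵢ = 1 + 2X.
With p_i = (n_i/n_T)P, K_p = p_A^3 / (p_B).
Setting this equal to 2.41 atm^2 and taking the physical root (0 < X < 1) gives X = 0.605.
Then n_A = 1.81, n_T = 2.21, so y_A = 0.821.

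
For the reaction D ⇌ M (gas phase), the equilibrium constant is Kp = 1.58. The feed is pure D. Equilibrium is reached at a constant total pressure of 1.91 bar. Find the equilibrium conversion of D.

Basis: 1 mol D initially; let X = conversion of D. Extent ξ = X.
At extent ξ: n_D = 1 − X; n_M = X.
n_T stays at 1 (no change in mole number).
Mole fractions y_i = n_i/n_T; Kp = p_M / (p_D) with p_i = y_i·P.
Substituting and setting equal to 1.58 gives a polynomial in X; the root in (0,1) is X = 0.612.

X = 0.612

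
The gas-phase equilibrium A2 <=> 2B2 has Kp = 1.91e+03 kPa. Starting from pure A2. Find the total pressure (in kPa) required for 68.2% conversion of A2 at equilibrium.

P = 549 kPa

Basis: 1 mol A2 initially; let X = conversion of A2. Extent ξ = X.
At extent ξ: n_A2 = 1 − X; n_B2 = 2X.
n_T = Σnᵢ = 1 + X.
Kp = p_B2^2 / (p_A2) with p_i = (n_i/n_T)·P.
At X = 0.682: the mole-fraction product g(X) = Π y_i^ν_i = 3.478. Since Kp = g(X)·P^{1}, P = (Kp/g)^(1/1) = (1.91e+03/3.478)^(1/1) = 549 kPa.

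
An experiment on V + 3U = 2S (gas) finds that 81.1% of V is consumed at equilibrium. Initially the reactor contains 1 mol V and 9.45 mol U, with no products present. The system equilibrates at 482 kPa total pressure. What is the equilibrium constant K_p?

Let X = conversion of V (basis 1 mol V); extent of reaction ξ = X.
Species balance: n_V = 1 − X; n_U = 9.45 − 3X; n_S = 2X.
Total moles n_T = 10.4 − 2X.
At X = 0.811: n_V = 0.189, n_U = 7.02, n_S = 1.62, n_T = 8.83.
p_i = (n_i/n_T)·P. K_p = p_S^2 / (p_V p_U^3) = 1.35e-05 kPa^-2.

K_p = 1.35e-05 kPa^-2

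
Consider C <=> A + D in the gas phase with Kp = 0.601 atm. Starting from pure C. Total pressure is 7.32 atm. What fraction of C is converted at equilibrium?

Basis: 1 mol C initially; let X = conversion of C. Extent ξ = X.
Moles: n_C = 1 − X; n_A = X; n_D = X.
Total moles n_T = 1 + X.
y_i = n_i/n_T, p_i = y_i·P. Kp = p_A p_D / (p_C).
Setting this equal to 0.601 atm and taking the physical root (0 < X < 1) gives X = 0.275.

X = 0.275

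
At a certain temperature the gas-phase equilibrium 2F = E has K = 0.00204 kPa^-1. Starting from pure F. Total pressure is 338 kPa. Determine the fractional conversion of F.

X = 0.484

Let X = conversion of F (basis 1 mol F); extent of reaction ξ = 0.5X.
Mole table: n_F = 1 − X; n_E = 0.5X.
n_T = Σnᵢ = 1 − 0.5X.
Mole fractions y_i = n_i/n_T; K = p_E / (p_F^2) with p_i = y_i·P.
This yields a degree-2 equation in X; solving on (0,1), X = 0.484.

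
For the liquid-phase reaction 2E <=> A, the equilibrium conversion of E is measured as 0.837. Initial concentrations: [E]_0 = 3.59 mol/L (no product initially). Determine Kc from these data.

Kc = 4.39 L/mol

Let X = conversion of E.
Concentrations: [E] = 3.59 − 3.59X; [A] = 1.79X.
At X = 0.837: [E] = 0.585, [A] = 1.5.
Kc = [A] / ([E]^2) = 4.39 L/mol.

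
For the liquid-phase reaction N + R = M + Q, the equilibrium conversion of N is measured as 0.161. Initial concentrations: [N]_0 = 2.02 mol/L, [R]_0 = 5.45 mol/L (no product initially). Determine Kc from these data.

Let X = conversion of N.
Concentrations: [N] = 2.02 − 2.02X; [R] = 5.45 − 2.02X; [M] = 2.02X; [Q] = 2.02X.
At X = 0.161: [N] = 1.69, [R] = 5.12, [M] = 0.325, [Q] = 0.325.
Kc = [M] [Q] / ([N] [R]) = 0.0122.

Kc = 0.0122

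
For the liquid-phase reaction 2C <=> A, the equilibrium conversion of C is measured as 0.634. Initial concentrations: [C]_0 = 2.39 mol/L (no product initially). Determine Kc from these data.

Kc = 0.99 L/mol

Let X = conversion of C.
Concentrations: [C] = 2.39 − 2.39X; [A] = 1.2X.
At X = 0.634: [C] = 0.875, [A] = 0.758.
Kc = [A] / ([C]^2) = 0.99 L/mol.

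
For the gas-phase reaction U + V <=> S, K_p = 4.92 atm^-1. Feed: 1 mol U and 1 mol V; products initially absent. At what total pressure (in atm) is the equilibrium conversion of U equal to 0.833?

Take 1 mol U as basis and let X be its fractional conversion, so ξ = X.
Mole table: n_U = 1 − X; n_V = 1 − X; n_S = X.
n_T = Σnᵢ = 2 − X.
K_p = p_S / (p_U p_V) with p_i = (n_i/n_T)·P.
At X = 0.833: the mole-fraction product g(X) = Π y_i^ν_i = 34.86. Since K_p = g(X)·P^{-1}, P = (g/K_p)^(1/1) = (34.86/4.92)^(1/1) = 7.08 atm.

P = 7.08 atm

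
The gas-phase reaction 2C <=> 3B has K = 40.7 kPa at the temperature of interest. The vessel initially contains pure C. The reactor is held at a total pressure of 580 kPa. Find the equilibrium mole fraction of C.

Let X = conversion of C (basis 1 mol C); extent of reaction ξ = 0.5X.
Moles: n_C = 1 − X; n_B = 1.5X.
Summing: n_T = 1 + 0.5X.
Mole fractions y_i = n_i/n_T; K = p_B^3 / (p_C^2) with p_i = y_i·P.
Equating to 40.7 kPa and solving on 0 < X < 1: X = 0.238.
Then n_C = 0.762, n_T = 1.12, so y_C = 0.681.

y_C = 0.681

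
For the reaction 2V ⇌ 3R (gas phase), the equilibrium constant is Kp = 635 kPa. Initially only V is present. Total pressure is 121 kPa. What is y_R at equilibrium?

Let X = conversion of V (basis 1 mol V); extent of reaction ξ = 0.5X.
Mole table: n_V = 1 − X; n_R = 1.5X.
Total moles n_T = 1 + 0.5X.
y_i = n_i/n_T, p_i = y_i·P. Kp = p_R^3 / (p_V^2).
This yields a degree-3 equation in X; solving on (0,1), X = 0.641.
Then n_R = 0.962, n_T = 1.32, so y_R = 0.729.

y_R = 0.729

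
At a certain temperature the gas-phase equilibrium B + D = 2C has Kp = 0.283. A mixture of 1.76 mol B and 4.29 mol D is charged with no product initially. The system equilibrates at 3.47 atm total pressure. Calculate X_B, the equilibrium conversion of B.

X = 0.319

Let X = conversion of B (basis 1.76 mol B); extent of reaction ξ = 1.76X.
Moles: n_B = 1.76 − 1.76X; n_D = 4.29 − 1.76X; n_C = 3.52X.
n_T stays at 6.05 (no change in mole number).
Mole fractions y_i = n_i/n_T; Kp = p_C^2 / (p_B p_D) with p_i = y_i·P.
Equating to 0.283 and solving on 0 < X < 1: X = 0.319.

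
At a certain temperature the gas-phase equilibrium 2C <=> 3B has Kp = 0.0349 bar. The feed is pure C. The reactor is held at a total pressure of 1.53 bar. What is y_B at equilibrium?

Take 1 mol C as basis and let X be its fractional conversion, so ξ = 0.5X.
Mole table: n_C = 1 − X; n_B = 1.5X.
Summing: n_T = 1 + 0.5X.
Mole fractions y_i = n_i/n_T; Kp = p_B^3 / (p_C^2) with p_i = y_i·P.
This yields a degree-3 equation in X; solving on (0,1), X = 0.171.
Then n_B = 0.257, n_T = 1.09, so y_B = 0.237.

y_B = 0.237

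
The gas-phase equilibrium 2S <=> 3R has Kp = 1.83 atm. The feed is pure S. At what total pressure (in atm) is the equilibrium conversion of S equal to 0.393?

Let X = conversion of S (basis 1 mol S); extent of reaction ξ = 0.5X.
Moles: n_S = 1 − X; n_R = 1.5X.
n_T = Σnᵢ = 1 + 0.5X.
Kp = p_R^3 / (p_S^2) with p_i = (n_i/n_T)·P.
At X = 0.393: the mole-fraction product g(X) = Π y_i^ν_i = 0.4647. Since Kp = g(X)·P^{1}, P = (Kp/g)^(1/1) = (1.83/0.4647)^(1/1) = 3.94 atm.

P = 3.94 atm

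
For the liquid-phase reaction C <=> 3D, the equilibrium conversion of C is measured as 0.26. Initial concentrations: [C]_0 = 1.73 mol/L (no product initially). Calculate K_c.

Let X = conversion of C.
Concentrations: [C] = 1.73 − 1.73X; [D] = 5.19X.
At X = 0.26: [C] = 1.28, [D] = 1.35.
K_c = [D]^3 / ([C]) = 1.92 (mol/L)^2.

K_c = 1.92 (mol/L)^2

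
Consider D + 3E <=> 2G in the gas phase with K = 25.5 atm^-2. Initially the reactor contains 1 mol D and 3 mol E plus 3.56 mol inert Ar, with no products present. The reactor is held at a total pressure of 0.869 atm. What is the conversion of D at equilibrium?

Basis: 1 mol D initially; let X = conversion of D. Extent ξ = X.
Species balance: n_D = 1 − X; n_E = 3 − 3X; n_G = 2X; n_I = 3.56 (inert).
n_T = Σnᵢ = 7.56 − 2X.
Mole fractions y_i = n_i/n_T; K = p_G^2 / (p_D p_E^3) with p_i = y_i·P.
Substituting and setting equal to 25.5 atm^-2 gives a polynomial in X; the root in (0,1) is X = 0.475.

X = 0.475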